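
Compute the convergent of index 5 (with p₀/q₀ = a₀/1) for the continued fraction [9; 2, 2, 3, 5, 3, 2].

Using pₖ = aₖpₖ₋₁ + pₖ₋₂, qₖ = aₖqₖ₋₁ + qₖ₋₂ (with p₋₁=1, p₋₂=0, q₋₁=0, q₋₂=1):
  k=0: a=9, p=9, q=1
  k=1: a=2, p=19, q=2
  k=2: a=2, p=47, q=5
  k=3: a=3, p=160, q=17
  k=4: a=5, p=847, q=90
  k=5: a=3, p=2701, q=287

2701/287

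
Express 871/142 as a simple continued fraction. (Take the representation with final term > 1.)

[6; 7, 2, 9]

871 = 6·142 + 19
142 = 7·19 + 9
19 = 2·9 + 1
9 = 9·1 + 0  (stop)
So 871/142 = [6; 7, 2, 9].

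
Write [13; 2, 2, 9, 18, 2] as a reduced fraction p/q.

Fold from the inside: start with 2/1.
  18 + 1/2 = 37/2
  9 + 2/37 = 335/37
  2 + 37/335 = 707/335
  2 + 335/707 = 1749/707
  13 + 707/1749 = 23444/1749

23444/1749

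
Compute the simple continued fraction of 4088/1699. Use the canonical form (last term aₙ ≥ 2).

[2; 2, 2, 6, 7, 2, 3]

4088 = 2×1699 + 690
1699 = 2×690 + 319
690 = 2×319 + 52
319 = 6×52 + 7
52 = 7×7 + 3
7 = 2×3 + 1
3 = 3×1 + 0  (stop)
So 4088/1699 = [2; 2, 2, 6, 7, 2, 3].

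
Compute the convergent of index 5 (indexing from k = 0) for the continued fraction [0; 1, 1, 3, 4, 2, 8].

38/67

Using pₖ = aₖpₖ₋₁ + pₖ₋₂, qₖ = aₖqₖ₋₁ + qₖ₋₂ (with p₋₁=1, p₋₂=0, q₋₁=0, q₋₂=1):
  k=0: a=0, p=0, q=1
  k=1: a=1, p=1, q=1
  k=2: a=1, p=1, q=2
  k=3: a=3, p=4, q=7
  k=4: a=4, p=17, q=30
  k=5: a=2, p=38, q=67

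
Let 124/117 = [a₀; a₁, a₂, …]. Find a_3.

124 = 1·117 + 7   →  a_0 = 1
117 = 16·7 + 5   →  a_1 = 16
7 = 1·5 + 2   →  a_2 = 1
5 = 2·2 + 1   →  a_3 = 2

2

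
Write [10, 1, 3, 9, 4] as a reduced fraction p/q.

Fold from the inside: start with 4/1.
  9 + 1/4 = 37/4
  3 + 4/37 = 115/37
  1 + 37/115 = 152/115
  10 + 115/152 = 1635/152

1635/152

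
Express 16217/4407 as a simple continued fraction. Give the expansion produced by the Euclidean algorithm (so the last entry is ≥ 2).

16217 = 3·4407 + 2996
4407 = 1·2996 + 1411
2996 = 2·1411 + 174
1411 = 8·174 + 19
174 = 9·19 + 3
19 = 6·3 + 1
3 = 3·1 + 0  (stop)
So 16217/4407 = [3; 1, 2, 8, 9, 6, 3].

[3; 1, 2, 8, 9, 6, 3]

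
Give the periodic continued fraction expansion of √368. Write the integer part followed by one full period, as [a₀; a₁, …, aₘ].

a₀ = ⌊√368⌋ = 19.
With m₀=0, d₀=1 and mₖ₊₁ = dₖaₖ − mₖ, dₖ₊₁ = (n − mₖ₊₁²)/dₖ, aₖ₊₁ = ⌊(a₀+mₖ₊₁)/dₖ₊₁⌋:
  k=1: m=19, d=7, a=5
  k=2: m=16, d=16, a=2
  k=3: m=16, d=7, a=5
  k=4: m=19, d=1, a=38
d=1 and a=2a₀=38 at k=4, so the next step gives (m, d) = (19, 7) again — its k=1 value — and the period has length 4.

[19; 5, 2, 5, 38]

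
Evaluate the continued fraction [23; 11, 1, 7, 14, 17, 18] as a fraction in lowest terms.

9550027/413704

Using pₖ = aₖpₖ₋₁ + pₖ₋₂ and qₖ = aₖqₖ₋₁ + qₖ₋₂:
  k=0: a=23, p=23, q=1
  k=1: a=11, p=254, q=11
  k=2: a=1, p=277, q=12
  k=3: a=7, p=2193, q=95
  k=4: a=14, p=30979, q=1342
  k=5: a=17, p=528836, q=22909
  k=6: a=18, p=9550027, q=413704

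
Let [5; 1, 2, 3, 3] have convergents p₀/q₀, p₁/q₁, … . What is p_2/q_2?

Using pₖ = aₖpₖ₋₁ + pₖ₋₂, qₖ = aₖqₖ₋₁ + qₖ₋₂ (with p₋₁=1, p₋₂=0, q₋₁=0, q₋₂=1):
  k=0: a=5, p=5, q=1
  k=1: a=1, p=6, q=1
  k=2: a=2, p=17, q=3

17/3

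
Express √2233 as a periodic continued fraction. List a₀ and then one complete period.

a₀ = ⌊√2233⌋ = 47.
With m₀=0, d₀=1 and mₖ₊₁ = dₖaₖ − mₖ, dₖ₊₁ = (n − mₖ₊₁²)/dₖ, aₖ₊₁ = ⌊(a₀+mₖ₊₁)/dₖ₊₁⌋:
  k=1: m=47, d=24, a=3
  k=2: m=25, d=67, a=1
  k=3: m=42, d=7, a=12
  k=4: m=42, d=67, a=1
  k=5: m=25, d=24, a=3
  k=6: m=47, d=1, a=94
d=1 and a=2a₀=94 at k=6, so the next step gives (m, d) = (47, 24) again — its k=1 value — and the period has length 6.

[47; 3, 1, 12, 1, 3, 94]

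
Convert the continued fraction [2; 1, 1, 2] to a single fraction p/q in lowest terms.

Using pₖ = aₖpₖ₋₁ + pₖ₋₂ and qₖ = aₖqₖ₋₁ + qₖ₋₂:
  k=0: a=2, p=2, q=1
  k=1: a=1, p=3, q=1
  k=2: a=1, p=5, q=2
  k=3: a=2, p=13, q=5

13/5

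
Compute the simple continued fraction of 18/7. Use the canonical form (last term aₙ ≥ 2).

18 = 2·7 + 4
7 = 1·4 + 3
4 = 1·3 + 1
3 = 3·1 + 0  (stop)
So 18/7 = [2; 1, 1, 3].

[2; 1, 1, 3]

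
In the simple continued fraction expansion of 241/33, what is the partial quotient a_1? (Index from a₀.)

241 = 7·33 + 10   →  a_0 = 7
33 = 3·10 + 3   →  a_1 = 3

3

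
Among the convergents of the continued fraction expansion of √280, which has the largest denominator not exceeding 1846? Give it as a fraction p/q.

25150/1503

√280 = [16; 1, 2, 1, 2, 1, 32, …] (period length 6).
Convergents:
  p_0/q_0 = 16/1
  p_1/q_1 = 17/1
  p_2/q_2 = 50/3
  p_3/q_3 = 67/4
  p_4/q_4 = 184/11
  p_5/q_5 = 251/15
  p_6/q_6 = 8216/491
  p_7/q_7 = 8467/506
  p_8/q_8 = 25150/1503
  p_9/q_9 = 33617/2009
q_8 = 1503 ≤ 1846 < 2009 = q_9, so the answer is 25150/1503.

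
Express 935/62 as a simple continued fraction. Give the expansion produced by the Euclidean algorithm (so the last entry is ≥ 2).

[15; 12, 2, 2]

935 = 15*62 + 5
62 = 12*5 + 2
5 = 2*2 + 1
2 = 2*1 + 0  (stop)
So 935/62 = [15; 12, 2, 2].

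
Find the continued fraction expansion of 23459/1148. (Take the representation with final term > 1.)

[20; 2, 3, 3, 16, 3]

23459 = 20×1148 + 499
1148 = 2×499 + 150
499 = 3×150 + 49
150 = 3×49 + 3
49 = 16×3 + 1
3 = 3×1 + 0  (stop)
So 23459/1148 = [20; 2, 3, 3, 16, 3].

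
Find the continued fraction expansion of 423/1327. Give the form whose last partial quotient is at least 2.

[0; 3, 7, 3, 2, 2, 3]

423 = 0*1327 + 423
1327 = 3*423 + 58
423 = 7*58 + 17
58 = 3*17 + 7
17 = 2*7 + 3
7 = 2*3 + 1
3 = 3*1 + 0  (stop)
So 423/1327 = [0; 3, 7, 3, 2, 2, 3].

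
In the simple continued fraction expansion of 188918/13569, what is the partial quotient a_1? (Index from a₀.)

188918 = 13·13569 + 12521   →  a_0 = 13
13569 = 1·12521 + 1048   →  a_1 = 1

1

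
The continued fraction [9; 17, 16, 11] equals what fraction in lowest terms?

Using pₖ = aₖpₖ₋₁ + pₖ₋₂ and qₖ = aₖqₖ₋₁ + qₖ₋₂:
  k=0: a=9, p=9, q=1
  k=1: a=17, p=154, q=17
  k=2: a=16, p=2473, q=273
  k=3: a=11, p=27357, q=3020

27357/3020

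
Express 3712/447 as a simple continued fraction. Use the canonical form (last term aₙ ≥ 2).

3712 = 8·447 + 136
447 = 3·136 + 39
136 = 3·39 + 19
39 = 2·19 + 1
19 = 19·1 + 0  (stop)
So 3712/447 = [8; 3, 3, 2, 19].

[8; 3, 3, 2, 19]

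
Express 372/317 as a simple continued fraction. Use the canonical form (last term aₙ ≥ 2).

372 = 1*317 + 55
317 = 5*55 + 42
55 = 1*42 + 13
42 = 3*13 + 3
13 = 4*3 + 1
3 = 3*1 + 0  (stop)
So 372/317 = [1; 5, 1, 3, 4, 3].

[1; 5, 1, 3, 4, 3]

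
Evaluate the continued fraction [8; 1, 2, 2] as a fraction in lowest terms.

61/7

Fold from the inside: start with 2/1.
  2 + 1/2 = 5/2
  1 + 2/5 = 7/5
  8 + 5/7 = 61/7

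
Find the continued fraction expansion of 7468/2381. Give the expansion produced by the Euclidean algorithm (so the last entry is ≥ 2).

[3; 7, 3, 15, 7]

7468 = 3·2381 + 325
2381 = 7·325 + 106
325 = 3·106 + 7
106 = 15·7 + 1
7 = 7·1 + 0  (stop)
So 7468/2381 = [3; 7, 3, 15, 7].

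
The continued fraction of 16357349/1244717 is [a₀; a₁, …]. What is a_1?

7

16357349 = 13·1244717 + 176028   →  a_0 = 13
1244717 = 7·176028 + 12521   →  a_1 = 7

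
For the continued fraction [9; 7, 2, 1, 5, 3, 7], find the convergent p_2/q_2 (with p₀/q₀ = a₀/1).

137/15

Using pₖ = aₖpₖ₋₁ + pₖ₋₂, qₖ = aₖqₖ₋₁ + qₖ₋₂ (with p₋₁=1, p₋₂=0, q₋₁=0, q₋₂=1):
  k=0: a=9, p=9, q=1
  k=1: a=7, p=64, q=7
  k=2: a=2, p=137, q=15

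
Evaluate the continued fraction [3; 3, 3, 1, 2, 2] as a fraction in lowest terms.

281/85

Fold from the inside: start with 2/1.
  2 + 1/2 = 5/2
  1 + 2/5 = 7/5
  3 + 5/7 = 26/7
  3 + 7/26 = 85/26
  3 + 26/85 = 281/85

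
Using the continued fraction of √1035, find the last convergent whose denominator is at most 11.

√1035 = [32; 5, 1, 5, 64, …] (period length 4).
Convergents:
  p_0/q_0 = 32/1
  p_1/q_1 = 161/5
  p_2/q_2 = 193/6
  p_3/q_3 = 1126/35
q_2 = 6 ≤ 11 < 35 = q_3, so the answer is 193/6.

193/6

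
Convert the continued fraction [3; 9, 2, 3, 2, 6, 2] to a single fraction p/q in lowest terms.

6507/2095

Using pₖ = aₖpₖ₋₁ + pₖ₋₂ and qₖ = aₖqₖ₋₁ + qₖ₋₂:
  k=0: a=3, p=3, q=1
  k=1: a=9, p=28, q=9
  k=2: a=2, p=59, q=19
  k=3: a=3, p=205, q=66
  k=4: a=2, p=469, q=151
  k=5: a=6, p=3019, q=972
  k=6: a=2, p=6507, q=2095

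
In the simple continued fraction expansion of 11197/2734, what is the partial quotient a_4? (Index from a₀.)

1

11197 = 4·2734 + 261   →  a_0 = 4
2734 = 10·261 + 124   →  a_1 = 10
261 = 2·124 + 13   →  a_2 = 2
124 = 9·13 + 7   →  a_3 = 9
13 = 1·7 + 6   →  a_4 = 1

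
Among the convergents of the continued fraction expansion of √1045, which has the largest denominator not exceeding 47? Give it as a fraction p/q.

1487/46

√1045 = [32; 3, 15, 1, 4, 1, 15, 3, 64, …] (period length 8).
Convergents:
  p_0/q_0 = 32/1
  p_1/q_1 = 97/3
  p_2/q_2 = 1487/46
  p_3/q_3 = 1584/49
q_2 = 46 ≤ 47 < 49 = q_3, so the answer is 1487/46.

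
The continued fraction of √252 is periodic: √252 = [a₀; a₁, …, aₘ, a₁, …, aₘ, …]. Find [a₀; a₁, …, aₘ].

[15; 1, 6, 1, 30]

a₀ = ⌊√252⌋ = 15.
With m₀=0, d₀=1 and mₖ₊₁ = dₖaₖ − mₖ, dₖ₊₁ = (n − mₖ₊₁²)/dₖ, aₖ₊₁ = ⌊(a₀+mₖ₊₁)/dₖ₊₁⌋:
  k=1: m=15, d=27, a=1
  k=2: m=12, d=4, a=6
  k=3: m=12, d=27, a=1
  k=4: m=15, d=1, a=30
d=1 and a=2a₀=30 at k=4, so the next step gives (m, d) = (15, 27) again — its k=1 value — and the period has length 4.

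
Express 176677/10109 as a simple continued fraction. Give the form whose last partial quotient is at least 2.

[17; 2, 10, 2, 6, 2, 16]

176677 = 17×10109 + 4824
10109 = 2×4824 + 461
4824 = 10×461 + 214
461 = 2×214 + 33
214 = 6×33 + 16
33 = 2×16 + 1
16 = 16×1 + 0  (stop)
So 176677/10109 = [17; 2, 10, 2, 6, 2, 16].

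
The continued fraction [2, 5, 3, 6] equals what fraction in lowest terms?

221/101

Fold from the inside: start with 6/1.
  3 + 1/6 = 19/6
  5 + 6/19 = 101/19
  2 + 19/101 = 221/101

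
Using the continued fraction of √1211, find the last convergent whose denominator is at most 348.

11971/344

√1211 = [34; 1, 3, 1, 68, …] (period length 4).
Convergents:
  p_0/q_0 = 34/1
  p_1/q_1 = 35/1
  p_2/q_2 = 139/4
  p_3/q_3 = 174/5
  p_4/q_4 = 11971/344
  p_5/q_5 = 12145/349
q_4 = 344 ≤ 348 < 349 = q_5, so the answer is 11971/344.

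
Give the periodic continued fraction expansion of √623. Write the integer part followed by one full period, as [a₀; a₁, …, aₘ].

a₀ = ⌊√623⌋ = 24.
With m₀=0, d₀=1 and mₖ₊₁ = dₖaₖ − mₖ, dₖ₊₁ = (n − mₖ₊₁²)/dₖ, aₖ₊₁ = ⌊(a₀+mₖ₊₁)/dₖ₊₁⌋:
  k=1: m=24, d=47, a=1
  k=2: m=23, d=2, a=23
  k=3: m=23, d=47, a=1
  k=4: m=24, d=1, a=48
d=1 and a=2a₀=48 at k=4, so the next step gives (m, d) = (24, 47) again — its k=1 value — and the period has length 4.

[24; 1, 23, 1, 48]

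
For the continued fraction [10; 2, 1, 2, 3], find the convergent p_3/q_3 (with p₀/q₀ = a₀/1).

Using pₖ = aₖpₖ₋₁ + pₖ₋₂, qₖ = aₖqₖ₋₁ + qₖ₋₂ (with p₋₁=1, p₋₂=0, q₋₁=0, q₋₂=1):
  k=0: a=10, p=10, q=1
  k=1: a=2, p=21, q=2
  k=2: a=1, p=31, q=3
  k=3: a=2, p=83, q=8

83/8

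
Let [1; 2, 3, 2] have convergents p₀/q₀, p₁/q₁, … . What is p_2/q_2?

10/7

Using pₖ = aₖpₖ₋₁ + pₖ₋₂, qₖ = aₖqₖ₋₁ + qₖ₋₂ (with p₋₁=1, p₋₂=0, q₋₁=0, q₋₂=1):
  k=0: a=1, p=1, q=1
  k=1: a=2, p=3, q=2
  k=2: a=3, p=10, q=7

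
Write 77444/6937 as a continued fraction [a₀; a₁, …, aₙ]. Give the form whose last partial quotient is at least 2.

77444 = 11*6937 + 1137
6937 = 6*1137 + 115
1137 = 9*115 + 102
115 = 1*102 + 13
102 = 7*13 + 11
13 = 1*11 + 2
11 = 5*2 + 1
2 = 2*1 + 0  (stop)
So 77444/6937 = [11; 6, 9, 1, 7, 1, 5, 2].

[11; 6, 9, 1, 7, 1, 5, 2]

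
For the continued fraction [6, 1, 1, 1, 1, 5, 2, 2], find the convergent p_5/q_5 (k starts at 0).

185/28

Using pₖ = aₖpₖ₋₁ + pₖ₋₂, qₖ = aₖqₖ₋₁ + qₖ₋₂ (with p₋₁=1, p₋₂=0, q₋₁=0, q₋₂=1):
  k=0: a=6, p=6, q=1
  k=1: a=1, p=7, q=1
  k=2: a=1, p=13, q=2
  k=3: a=1, p=20, q=3
  k=4: a=1, p=33, q=5
  k=5: a=5, p=185, q=28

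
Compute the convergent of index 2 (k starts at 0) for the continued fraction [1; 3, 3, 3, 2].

Using pₖ = aₖpₖ₋₁ + pₖ₋₂, qₖ = aₖqₖ₋₁ + qₖ₋₂ (with p₋₁=1, p₋₂=0, q₋₁=0, q₋₂=1):
  k=0: a=1, p=1, q=1
  k=1: a=3, p=4, q=3
  k=2: a=3, p=13, q=10

13/10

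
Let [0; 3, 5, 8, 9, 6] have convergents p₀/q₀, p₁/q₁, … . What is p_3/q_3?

41/131

Using pₖ = aₖpₖ₋₁ + pₖ₋₂, qₖ = aₖqₖ₋₁ + qₖ₋₂ (with p₋₁=1, p₋₂=0, q₋₁=0, q₋₂=1):
  k=0: a=0, p=0, q=1
  k=1: a=3, p=1, q=3
  k=2: a=5, p=5, q=16
  k=3: a=8, p=41, q=131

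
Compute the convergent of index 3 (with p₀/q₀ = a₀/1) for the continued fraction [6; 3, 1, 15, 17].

Using pₖ = aₖpₖ₋₁ + pₖ₋₂, qₖ = aₖqₖ₋₁ + qₖ₋₂ (with p₋₁=1, p₋₂=0, q₋₁=0, q₋₂=1):
  k=0: a=6, p=6, q=1
  k=1: a=3, p=19, q=3
  k=2: a=1, p=25, q=4
  k=3: a=15, p=394, q=63

394/63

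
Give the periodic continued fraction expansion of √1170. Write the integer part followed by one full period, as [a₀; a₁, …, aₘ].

a₀ = ⌊√1170⌋ = 34.
With m₀=0, d₀=1 and mₖ₊₁ = dₖaₖ − mₖ, dₖ₊₁ = (n − mₖ₊₁²)/dₖ, aₖ₊₁ = ⌊(a₀+mₖ₊₁)/dₖ₊₁⌋:
  k=1: m=34, d=14, a=4
  k=2: m=22, d=49, a=1
  k=3: m=27, d=9, a=6
  k=4: m=27, d=49, a=1
  k=5: m=22, d=14, a=4
  k=6: m=34, d=1, a=68
d=1 and a=2a₀=68 at k=6, so the next step gives (m, d) = (34, 14) again — its k=1 value — and the period has length 6.

[34; 4, 1, 6, 1, 4, 68]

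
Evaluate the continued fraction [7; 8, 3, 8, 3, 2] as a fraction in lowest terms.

10723/1506

Fold from the inside: start with 2/1.
  3 + 1/2 = 7/2
  8 + 2/7 = 58/7
  3 + 7/58 = 181/58
  8 + 58/181 = 1506/181
  7 + 181/1506 = 10723/1506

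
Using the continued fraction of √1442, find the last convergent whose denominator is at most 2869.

√1442 = [37; 1, 36, 1, 74, …] (period length 4).
Convergents:
  p_0/q_0 = 37/1
  p_1/q_1 = 38/1
  p_2/q_2 = 1405/37
  p_3/q_3 = 1443/38
  p_4/q_4 = 108187/2849
  p_5/q_5 = 109630/2887
q_4 = 2849 ≤ 2869 < 2887 = q_5, so the answer is 108187/2849.

108187/2849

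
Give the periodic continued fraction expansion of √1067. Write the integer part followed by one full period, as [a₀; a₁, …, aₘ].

a₀ = ⌊√1067⌋ = 32.

[32; 1, 1, 1, 64]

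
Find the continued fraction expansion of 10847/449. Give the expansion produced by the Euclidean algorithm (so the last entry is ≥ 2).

[24; 6, 3, 11, 2]

10847 = 24·449 + 71
449 = 6·71 + 23
71 = 3·23 + 2
23 = 11·2 + 1
2 = 2·1 + 0  (stop)
So 10847/449 = [24; 6, 3, 11, 2].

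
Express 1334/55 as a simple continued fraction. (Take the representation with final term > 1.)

1334 = 24*55 + 14
55 = 3*14 + 13
14 = 1*13 + 1
13 = 13*1 + 0  (stop)
So 1334/55 = [24; 3, 1, 13].

[24; 3, 1, 13]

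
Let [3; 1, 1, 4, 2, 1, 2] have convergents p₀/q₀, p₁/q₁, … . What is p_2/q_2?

Using pₖ = aₖpₖ₋₁ + pₖ₋₂, qₖ = aₖqₖ₋₁ + qₖ₋₂ (with p₋₁=1, p₋₂=0, q₋₁=0, q₋₂=1):
  k=0: a=3, p=3, q=1
  k=1: a=1, p=4, q=1
  k=2: a=1, p=7, q=2

7/2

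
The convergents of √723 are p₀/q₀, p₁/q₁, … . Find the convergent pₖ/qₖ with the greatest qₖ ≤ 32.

√723 = [26; 1, 7, 1, 52, …] (period length 4).
Convergents:
  p_0/q_0 = 26/1
  p_1/q_1 = 27/1
  p_2/q_2 = 215/8
  p_3/q_3 = 242/9
  p_4/q_4 = 12799/476
q_3 = 9 ≤ 32 < 476 = q_4, so the answer is 242/9.

242/9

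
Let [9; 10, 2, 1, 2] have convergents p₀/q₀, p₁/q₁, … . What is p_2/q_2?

191/21

Using pₖ = aₖpₖ₋₁ + pₖ₋₂, qₖ = aₖqₖ₋₁ + qₖ₋₂ (with p₋₁=1, p₋₂=0, q₋₁=0, q₋₂=1):
  k=0: a=9, p=9, q=1
  k=1: a=10, p=91, q=10
  k=2: a=2, p=191, q=21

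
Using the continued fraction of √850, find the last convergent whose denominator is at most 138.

√850 = [29; 6, 2, 6, 58, …] (period length 4).
Convergents:
  p_0/q_0 = 29/1
  p_1/q_1 = 175/6
  p_2/q_2 = 379/13
  p_3/q_3 = 2449/84
  p_4/q_4 = 142421/4885
q_3 = 84 ≤ 138 < 4885 = q_4, so the answer is 2449/84.

2449/84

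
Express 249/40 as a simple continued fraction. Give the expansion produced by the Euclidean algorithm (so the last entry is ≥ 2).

249 = 6×40 + 9
40 = 4×9 + 4
9 = 2×4 + 1
4 = 4×1 + 0  (stop)
So 249/40 = [6; 4, 2, 4].

[6; 4, 2, 4]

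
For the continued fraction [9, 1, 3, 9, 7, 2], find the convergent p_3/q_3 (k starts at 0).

Using pₖ = aₖpₖ₋₁ + pₖ₋₂, qₖ = aₖqₖ₋₁ + qₖ₋₂ (with p₋₁=1, p₋₂=0, q₋₁=0, q₋₂=1):
  k=0: a=9, p=9, q=1
  k=1: a=1, p=10, q=1
  k=2: a=3, p=39, q=4
  k=3: a=9, p=361, q=37

361/37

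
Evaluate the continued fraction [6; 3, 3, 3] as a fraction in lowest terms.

Fold from the inside: start with 3/1.
  3 + 1/3 = 10/3
  3 + 3/10 = 33/10
  6 + 10/33 = 208/33

208/33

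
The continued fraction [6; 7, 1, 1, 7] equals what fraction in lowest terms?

693/113

Using pₖ = aₖpₖ₋₁ + pₖ₋₂ and qₖ = aₖqₖ₋₁ + qₖ₋₂:
  k=0: a=6, p=6, q=1
  k=1: a=7, p=43, q=7
  k=2: a=1, p=49, q=8
  k=3: a=1, p=92, q=15
  k=4: a=7, p=693, q=113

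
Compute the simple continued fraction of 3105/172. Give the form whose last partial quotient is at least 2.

3105 = 18·172 + 9
172 = 19·9 + 1
9 = 9·1 + 0  (stop)
So 3105/172 = [18; 19, 9].

[18; 19, 9]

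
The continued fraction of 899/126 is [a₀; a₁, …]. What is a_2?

2

899 = 7·126 + 17   →  a_0 = 7
126 = 7·17 + 7   →  a_1 = 7
17 = 2·7 + 3   →  a_2 = 2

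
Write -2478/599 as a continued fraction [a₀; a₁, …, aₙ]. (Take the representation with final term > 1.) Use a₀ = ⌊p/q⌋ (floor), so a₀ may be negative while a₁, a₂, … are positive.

[-5; 1, 6, 3, 3, 1, 1, 3]

-2478 = -5×599 + 517
599 = 1×517 + 82
517 = 6×82 + 25
82 = 3×25 + 7
25 = 3×7 + 4
7 = 1×4 + 3
4 = 1×3 + 1
3 = 3×1 + 0  (stop)
So -2478/599 = [-5; 1, 6, 3, 3, 1, 1, 3].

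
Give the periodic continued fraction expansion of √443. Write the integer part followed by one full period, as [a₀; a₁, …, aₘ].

a₀ = ⌊√443⌋ = 21.
With m₀=0, d₀=1 and mₖ₊₁ = dₖaₖ − mₖ, dₖ₊₁ = (n − mₖ₊₁²)/dₖ, aₖ₊₁ = ⌊(a₀+mₖ₊₁)/dₖ₊₁⌋:
  k=1: m=21, d=2, a=21
  k=2: m=21, d=1, a=42
d=1 and a=2a₀=42 at k=2, so the next step gives (m, d) = (21, 2) again — its k=1 value — and the period has length 2.

[21; 21, 42]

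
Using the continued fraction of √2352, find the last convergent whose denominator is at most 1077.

18817/388

√2352 = [48; 2, 96, …] (period length 2).
Convergents:
  p_0/q_0 = 48/1
  p_1/q_1 = 97/2
  p_2/q_2 = 9360/193
  p_3/q_3 = 18817/388
  p_4/q_4 = 1815792/37441
q_3 = 388 ≤ 1077 < 37441 = q_4, so the answer is 18817/388.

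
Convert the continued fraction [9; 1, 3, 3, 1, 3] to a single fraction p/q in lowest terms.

Fold from the inside: start with 3/1.
  1 + 1/3 = 4/3
  3 + 3/4 = 15/4
  3 + 4/15 = 49/15
  1 + 15/49 = 64/49
  9 + 49/64 = 625/64

625/64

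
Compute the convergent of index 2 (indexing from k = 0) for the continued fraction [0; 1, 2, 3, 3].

2/3

Using pₖ = aₖpₖ₋₁ + pₖ₋₂, qₖ = aₖqₖ₋₁ + qₖ₋₂ (with p₋₁=1, p₋₂=0, q₋₁=0, q₋₂=1):
  k=0: a=0, p=0, q=1
  k=1: a=1, p=1, q=1
  k=2: a=2, p=2, q=3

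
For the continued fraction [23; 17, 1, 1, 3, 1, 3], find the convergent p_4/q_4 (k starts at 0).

2836/123

Using pₖ = aₖpₖ₋₁ + pₖ₋₂, qₖ = aₖqₖ₋₁ + qₖ₋₂ (with p₋₁=1, p₋₂=0, q₋₁=0, q₋₂=1):
  k=0: a=23, p=23, q=1
  k=1: a=17, p=392, q=17
  k=2: a=1, p=415, q=18
  k=3: a=1, p=807, q=35
  k=4: a=3, p=2836, q=123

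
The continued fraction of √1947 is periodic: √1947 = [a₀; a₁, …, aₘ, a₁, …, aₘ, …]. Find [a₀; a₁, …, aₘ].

[44; 8, 88]

a₀ = ⌊√1947⌋ = 44.
With m₀=0, d₀=1 and mₖ₊₁ = dₖaₖ − mₖ, dₖ₊₁ = (n − mₖ₊₁²)/dₖ, aₖ₊₁ = ⌊(a₀+mₖ₊₁)/dₖ₊₁⌋:
  k=1: m=44, d=11, a=8
  k=2: m=44, d=1, a=88
d=1 and a=2a₀=88 at k=2, so the next step gives (m, d) = (44, 11) again — its k=1 value — and the period has length 2.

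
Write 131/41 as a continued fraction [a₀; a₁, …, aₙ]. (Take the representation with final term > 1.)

131 = 3*41 + 8
41 = 5*8 + 1
8 = 8*1 + 0  (stop)
So 131/41 = [3; 5, 8].

[3; 5, 8]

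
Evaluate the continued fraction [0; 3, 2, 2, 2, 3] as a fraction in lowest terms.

41/140

Using pₖ = aₖpₖ₋₁ + pₖ₋₂ and qₖ = aₖqₖ₋₁ + qₖ₋₂:
  k=0: a=0, p=0, q=1
  k=1: a=3, p=1, q=3
  k=2: a=2, p=2, q=7
  k=3: a=2, p=5, q=17
  k=4: a=2, p=12, q=41
  k=5: a=3, p=41, q=140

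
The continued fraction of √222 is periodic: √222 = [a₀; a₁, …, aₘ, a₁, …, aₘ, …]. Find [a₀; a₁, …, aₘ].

a₀ = ⌊√222⌋ = 14.
With m₀=0, d₀=1 and mₖ₊₁ = dₖaₖ − mₖ, dₖ₊₁ = (n − mₖ₊₁²)/dₖ, aₖ₊₁ = ⌊(a₀+mₖ₊₁)/dₖ₊₁⌋:
  k=1: m=14, d=26, a=1
  k=2: m=12, d=3, a=8
  k=3: m=12, d=26, a=1
  k=4: m=14, d=1, a=28
d=1 and a=2a₀=28 at k=4, so the next step gives (m, d) = (14, 26) again — its k=1 value — and the period has length 4.

[14; 1, 8, 1, 28]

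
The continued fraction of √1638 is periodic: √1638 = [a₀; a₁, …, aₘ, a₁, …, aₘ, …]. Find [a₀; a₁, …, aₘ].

[40; 2, 8, 2, 80]

a₀ = ⌊√1638⌋ = 40.
With m₀=0, d₀=1 and mₖ₊₁ = dₖaₖ − mₖ, dₖ₊₁ = (n − mₖ₊₁²)/dₖ, aₖ₊₁ = ⌊(a₀+mₖ₊₁)/dₖ₊₁⌋:
  k=1: m=40, d=38, a=2
  k=2: m=36, d=9, a=8
  k=3: m=36, d=38, a=2
  k=4: m=40, d=1, a=80
d=1 and a=2a₀=80 at k=4, so the next step gives (m, d) = (40, 38) again — its k=1 value — and the period has length 4.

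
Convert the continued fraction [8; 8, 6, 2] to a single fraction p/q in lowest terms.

861/106

Fold from the inside: start with 2/1.
  6 + 1/2 = 13/2
  8 + 2/13 = 106/13
  8 + 13/106 = 861/106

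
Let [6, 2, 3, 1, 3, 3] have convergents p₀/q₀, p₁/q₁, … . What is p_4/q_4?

Using pₖ = aₖpₖ₋₁ + pₖ₋₂, qₖ = aₖqₖ₋₁ + qₖ₋₂ (with p₋₁=1, p₋₂=0, q₋₁=0, q₋₂=1):
  k=0: a=6, p=6, q=1
  k=1: a=2, p=13, q=2
  k=2: a=3, p=45, q=7
  k=3: a=1, p=58, q=9
  k=4: a=3, p=219, q=34

219/34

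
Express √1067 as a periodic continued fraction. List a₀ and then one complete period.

a₀ = ⌊√1067⌋ = 32.

[32; 1, 1, 1, 64]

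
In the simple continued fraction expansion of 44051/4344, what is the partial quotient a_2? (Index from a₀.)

44051 = 10·4344 + 611   →  a_0 = 10
4344 = 7·611 + 67   →  a_1 = 7
611 = 9·67 + 8   →  a_2 = 9

9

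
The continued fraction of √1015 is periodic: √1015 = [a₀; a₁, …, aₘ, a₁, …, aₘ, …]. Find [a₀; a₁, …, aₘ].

[31; 1, 6, 10, 2, 10, 6, 1, 62]

a₀ = ⌊√1015⌋ = 31.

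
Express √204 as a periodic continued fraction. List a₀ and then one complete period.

[14; 3, 1, 1, 6, 1, 1, 3, 28]

a₀ = ⌊√204⌋ = 14.
With m₀=0, d₀=1 and mₖ₊₁ = dₖaₖ − mₖ, dₖ₊₁ = (n − mₖ₊₁²)/dₖ, aₖ₊₁ = ⌊(a₀+mₖ₊₁)/dₖ₊₁⌋:
  k=1: m=14, d=8, a=3
  k=2: m=10, d=13, a=1
  k=3: m=3, d=15, a=1
  k=4: m=12, d=4, a=6
  k=5: m=12, d=15, a=1
  k=6: m=3, d=13, a=1
  k=7: m=10, d=8, a=3
  k=8: m=14, d=1, a=28
d=1 and a=2a₀=28 at k=8, so the next step gives (m, d) = (14, 8) again — its k=1 value — and the period has length 8.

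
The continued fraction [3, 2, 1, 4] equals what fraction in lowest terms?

Fold from the inside: start with 4/1.
  1 + 1/4 = 5/4
  2 + 4/5 = 14/5
  3 + 5/14 = 47/14

47/14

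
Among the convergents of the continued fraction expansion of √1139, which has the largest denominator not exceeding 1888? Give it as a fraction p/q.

√1139 = [33; 1, 2, 1, 66, …] (period length 4).
Convergents:
  p_0/q_0 = 33/1
  p_1/q_1 = 34/1
  p_2/q_2 = 101/3
  p_3/q_3 = 135/4
  p_4/q_4 = 9011/267
  p_5/q_5 = 9146/271
  p_6/q_6 = 27303/809
  p_7/q_7 = 36449/1080
  p_8/q_8 = 2432937/72089
q_7 = 1080 ≤ 1888 < 72089 = q_8, so the answer is 36449/1080.

36449/1080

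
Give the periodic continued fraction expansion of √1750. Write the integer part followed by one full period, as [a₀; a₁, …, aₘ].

a₀ = ⌊√1750⌋ = 41.
With m₀=0, d₀=1 and mₖ₊₁ = dₖaₖ − mₖ, dₖ₊₁ = (n − mₖ₊₁²)/dₖ, aₖ₊₁ = ⌊(a₀+mₖ₊₁)/dₖ₊₁⌋:
  k=1: m=41, d=69, a=1
  k=2: m=28, d=14, a=4
  k=3: m=28, d=69, a=1
  k=4: m=41, d=1, a=82
d=1 and a=2a₀=82 at k=4, so the next step gives (m, d) = (41, 69) again — its k=1 value — and the period has length 4.

[41; 1, 4, 1, 82]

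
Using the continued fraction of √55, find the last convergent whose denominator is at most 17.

√55 = [7; 2, 2, 2, 14, …] (period length 4).
Convergents:
  p_0/q_0 = 7/1
  p_1/q_1 = 15/2
  p_2/q_2 = 37/5
  p_3/q_3 = 89/12
  p_4/q_4 = 1283/173
q_3 = 12 ≤ 17 < 173 = q_4, so the answer is 89/12.

89/12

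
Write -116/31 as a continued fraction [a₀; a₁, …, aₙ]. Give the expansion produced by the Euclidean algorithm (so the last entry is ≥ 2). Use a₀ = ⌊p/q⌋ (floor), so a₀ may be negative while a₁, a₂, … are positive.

-116 = -4·31 + 8
31 = 3·8 + 7
8 = 1·7 + 1
7 = 7·1 + 0  (stop)
So -116/31 = [-4; 3, 1, 7].

[-4; 3, 1, 7]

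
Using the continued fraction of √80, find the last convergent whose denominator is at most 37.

√80 = [8; 1, 16, …] (period length 2).
Convergents:
  p_0/q_0 = 8/1
  p_1/q_1 = 9/1
  p_2/q_2 = 152/17
  p_3/q_3 = 161/18
  p_4/q_4 = 2728/305
q_3 = 18 ≤ 37 < 305 = q_4, so the answer is 161/18.

161/18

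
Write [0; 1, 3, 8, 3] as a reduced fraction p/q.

Using pₖ = aₖpₖ₋₁ + pₖ₋₂ and qₖ = aₖqₖ₋₁ + qₖ₋₂:
  k=0: a=0, p=0, q=1
  k=1: a=1, p=1, q=1
  k=2: a=3, p=3, q=4
  k=3: a=8, p=25, q=33
  k=4: a=3, p=78, q=103

78/103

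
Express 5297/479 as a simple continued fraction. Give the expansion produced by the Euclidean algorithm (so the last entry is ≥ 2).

5297 = 11·479 + 28
479 = 17·28 + 3
28 = 9·3 + 1
3 = 3·1 + 0  (stop)
So 5297/479 = [11; 17, 9, 3].

[11; 17, 9, 3]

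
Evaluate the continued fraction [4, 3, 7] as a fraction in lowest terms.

95/22

Using pₖ = aₖpₖ₋₁ + pₖ₋₂ and qₖ = aₖqₖ₋₁ + qₖ₋₂:
  k=0: a=4, p=4, q=1
  k=1: a=3, p=13, q=3
  k=2: a=7, p=95, q=22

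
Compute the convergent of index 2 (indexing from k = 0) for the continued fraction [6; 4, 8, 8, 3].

Using pₖ = aₖpₖ₋₁ + pₖ₋₂, qₖ = aₖqₖ₋₁ + qₖ₋₂ (with p₋₁=1, p₋₂=0, q₋₁=0, q₋₂=1):
  k=0: a=6, p=6, q=1
  k=1: a=4, p=25, q=4
  k=2: a=8, p=206, q=33

206/33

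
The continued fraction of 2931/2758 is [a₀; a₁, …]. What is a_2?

1

2931 = 1·2758 + 173   →  a_0 = 1
2758 = 15·173 + 163   →  a_1 = 15
173 = 1·163 + 10   →  a_2 = 1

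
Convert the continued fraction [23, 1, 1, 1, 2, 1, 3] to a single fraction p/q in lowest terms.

Fold from the inside: start with 3/1.
  1 + 1/3 = 4/3
  2 + 3/4 = 11/4
  1 + 4/11 = 15/11
  1 + 11/15 = 26/15
  1 + 15/26 = 41/26
  23 + 26/41 = 969/41

969/41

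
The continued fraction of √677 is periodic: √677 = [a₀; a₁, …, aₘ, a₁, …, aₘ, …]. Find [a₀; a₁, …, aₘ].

[26; 52]

a₀ = ⌊√677⌋ = 26.
With m₀=0, d₀=1 and mₖ₊₁ = dₖaₖ − mₖ, dₖ₊₁ = (n − mₖ₊₁²)/dₖ, aₖ₊₁ = ⌊(a₀+mₖ₊₁)/dₖ₊₁⌋:
  k=1: m=26, d=1, a=52
d=1 and a=2a₀=52 at k=1, so the next step gives (m, d) = (26, 1) again — its k=1 value — and the period has length 1.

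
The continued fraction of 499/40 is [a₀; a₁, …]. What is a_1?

2

499 = 12·40 + 19   →  a_0 = 12
40 = 2·19 + 2   →  a_1 = 2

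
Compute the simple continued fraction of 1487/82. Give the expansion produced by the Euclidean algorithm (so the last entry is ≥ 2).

1487 = 18×82 + 11
82 = 7×11 + 5
11 = 2×5 + 1
5 = 5×1 + 0  (stop)
So 1487/82 = [18; 7, 2, 5].

[18; 7, 2, 5]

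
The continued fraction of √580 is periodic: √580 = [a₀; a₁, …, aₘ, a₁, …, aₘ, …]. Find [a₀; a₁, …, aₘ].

[24; 12, 48]

a₀ = ⌊√580⌋ = 24.
With m₀=0, d₀=1 and mₖ₊₁ = dₖaₖ − mₖ, dₖ₊₁ = (n − mₖ₊₁²)/dₖ, aₖ₊₁ = ⌊(a₀+mₖ₊₁)/dₖ₊₁⌋:
  k=1: m=24, d=4, a=12
  k=2: m=24, d=1, a=48
d=1 and a=2a₀=48 at k=2, so the next step gives (m, d) = (24, 4) again — its k=1 value — and the period has length 2.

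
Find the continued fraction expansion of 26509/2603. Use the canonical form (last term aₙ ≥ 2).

[10; 5, 2, 3, 3, 3, 6]

26509 = 10*2603 + 479
2603 = 5*479 + 208
479 = 2*208 + 63
208 = 3*63 + 19
63 = 3*19 + 6
19 = 3*6 + 1
6 = 6*1 + 0  (stop)
So 26509/2603 = [10; 5, 2, 3, 3, 3, 6].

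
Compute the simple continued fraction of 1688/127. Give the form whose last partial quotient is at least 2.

1688 = 13*127 + 37
127 = 3*37 + 16
37 = 2*16 + 5
16 = 3*5 + 1
5 = 5*1 + 0  (stop)
So 1688/127 = [13; 3, 2, 3, 5].

[13; 3, 2, 3, 5]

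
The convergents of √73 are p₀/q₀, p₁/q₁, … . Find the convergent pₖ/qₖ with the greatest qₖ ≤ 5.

17/2

√73 = [8; 1, 1, 5, 5, 1, 1, 16, …] (period length 7).
Convergents:
  p_0/q_0 = 8/1
  p_1/q_1 = 9/1
  p_2/q_2 = 17/2
  p_3/q_3 = 94/11
q_2 = 2 ≤ 5 < 11 = q_3, so the answer is 17/2.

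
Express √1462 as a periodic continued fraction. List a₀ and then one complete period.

a₀ = ⌊√1462⌋ = 38.

[38; 4, 4, 4, 76]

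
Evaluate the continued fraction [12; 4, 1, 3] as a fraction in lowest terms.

232/19

Using pₖ = aₖpₖ₋₁ + pₖ₋₂ and qₖ = aₖqₖ₋₁ + qₖ₋₂:
  k=0: a=12, p=12, q=1
  k=1: a=4, p=49, q=4
  k=2: a=1, p=61, q=5
  k=3: a=3, p=232, q=19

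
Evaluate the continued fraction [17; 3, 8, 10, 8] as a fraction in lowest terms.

35489/2049

Fold from the inside: start with 8/1.
  10 + 1/8 = 81/8
  8 + 8/81 = 656/81
  3 + 81/656 = 2049/656
  17 + 656/2049 = 35489/2049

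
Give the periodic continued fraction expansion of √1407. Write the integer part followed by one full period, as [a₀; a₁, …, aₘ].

a₀ = ⌊√1407⌋ = 37.

[37; 1, 1, 24, 1, 1, 74]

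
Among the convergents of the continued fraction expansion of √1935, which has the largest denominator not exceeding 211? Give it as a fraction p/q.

√1935 = [43; 1, 86, …] (period length 2).
Convergents:
  p_0/q_0 = 43/1
  p_1/q_1 = 44/1
  p_2/q_2 = 3827/87
  p_3/q_3 = 3871/88
  p_4/q_4 = 336733/7655
q_3 = 88 ≤ 211 < 7655 = q_4, so the answer is 3871/88.

3871/88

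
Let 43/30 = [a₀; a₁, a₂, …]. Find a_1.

2

43 = 1·30 + 13   →  a_0 = 1
30 = 2·13 + 4   →  a_1 = 2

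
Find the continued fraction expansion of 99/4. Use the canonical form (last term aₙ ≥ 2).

99 = 24*4 + 3
4 = 1*3 + 1
3 = 3*1 + 0  (stop)
So 99/4 = [24; 1, 3].

[24; 1, 3]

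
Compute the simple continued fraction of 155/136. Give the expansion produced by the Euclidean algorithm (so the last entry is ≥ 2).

[1; 7, 6, 3]

155 = 1·136 + 19
136 = 7·19 + 3
19 = 6·3 + 1
3 = 3·1 + 0  (stop)
So 155/136 = [1; 7, 6, 3].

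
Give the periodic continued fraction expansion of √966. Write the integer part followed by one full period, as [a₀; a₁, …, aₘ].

[31; 12, 2, 2, 2, 12, 62]

a₀ = ⌊√966⌋ = 31.
With m₀=0, d₀=1 and mₖ₊₁ = dₖaₖ − mₖ, dₖ₊₁ = (n − mₖ₊₁²)/dₖ, aₖ₊₁ = ⌊(a₀+mₖ₊₁)/dₖ₊₁⌋:
  k=1: m=31, d=5, a=12
  k=2: m=29, d=25, a=2
  k=3: m=21, d=21, a=2
  k=4: m=21, d=25, a=2
  k=5: m=29, d=5, a=12
  k=6: m=31, d=1, a=62
d=1 and a=2a₀=62 at k=6, so the next step gives (m, d) = (31, 5) again — its k=1 value — and the period has length 6.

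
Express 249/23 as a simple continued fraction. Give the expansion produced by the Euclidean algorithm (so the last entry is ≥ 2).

[10; 1, 4, 1, 3]

249 = 10·23 + 19
23 = 1·19 + 4
19 = 4·4 + 3
4 = 1·3 + 1
3 = 3·1 + 0  (stop)
So 249/23 = [10; 1, 4, 1, 3].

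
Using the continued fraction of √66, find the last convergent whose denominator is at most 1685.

√66 = [8; 8, 16, …] (period length 2).
Convergents:
  p_0/q_0 = 8/1
  p_1/q_1 = 65/8
  p_2/q_2 = 1048/129
  p_3/q_3 = 8449/1040
  p_4/q_4 = 136232/16769
q_3 = 1040 ≤ 1685 < 16769 = q_4, so the answer is 8449/1040.

8449/1040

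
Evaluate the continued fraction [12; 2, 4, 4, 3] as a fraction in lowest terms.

Fold from the inside: start with 3/1.
  4 + 1/3 = 13/3
  4 + 3/13 = 55/13
  2 + 13/55 = 123/55
  12 + 55/123 = 1531/123

1531/123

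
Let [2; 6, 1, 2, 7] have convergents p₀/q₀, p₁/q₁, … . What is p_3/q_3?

43/20

Using pₖ = aₖpₖ₋₁ + pₖ₋₂, qₖ = aₖqₖ₋₁ + qₖ₋₂ (with p₋₁=1, p₋₂=0, q₋₁=0, q₋₂=1):
  k=0: a=2, p=2, q=1
  k=1: a=6, p=13, q=6
  k=2: a=1, p=15, q=7
  k=3: a=2, p=43, q=20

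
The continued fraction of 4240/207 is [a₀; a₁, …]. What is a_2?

4240 = 20·207 + 100   →  a_0 = 20
207 = 2·100 + 7   →  a_1 = 2
100 = 14·7 + 2   →  a_2 = 14

14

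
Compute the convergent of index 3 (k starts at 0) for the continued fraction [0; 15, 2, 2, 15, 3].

Using pₖ = aₖpₖ₋₁ + pₖ₋₂, qₖ = aₖqₖ₋₁ + qₖ₋₂ (with p₋₁=1, p₋₂=0, q₋₁=0, q₋₂=1):
  k=0: a=0, p=0, q=1
  k=1: a=15, p=1, q=15
  k=2: a=2, p=2, q=31
  k=3: a=2, p=5, q=77

5/77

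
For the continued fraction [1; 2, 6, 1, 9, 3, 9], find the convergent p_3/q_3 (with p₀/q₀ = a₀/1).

22/15

Using pₖ = aₖpₖ₋₁ + pₖ₋₂, qₖ = aₖqₖ₋₁ + qₖ₋₂ (with p₋₁=1, p₋₂=0, q₋₁=0, q₋₂=1):
  k=0: a=1, p=1, q=1
  k=1: a=2, p=3, q=2
  k=2: a=6, p=19, q=13
  k=3: a=1, p=22, q=15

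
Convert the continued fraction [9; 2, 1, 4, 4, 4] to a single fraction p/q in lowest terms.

2339/250

Using pₖ = aₖpₖ₋₁ + pₖ₋₂ and qₖ = aₖqₖ₋₁ + qₖ₋₂:
  k=0: a=9, p=9, q=1
  k=1: a=2, p=19, q=2
  k=2: a=1, p=28, q=3
  k=3: a=4, p=131, q=14
  k=4: a=4, p=552, q=59
  k=5: a=4, p=2339, q=250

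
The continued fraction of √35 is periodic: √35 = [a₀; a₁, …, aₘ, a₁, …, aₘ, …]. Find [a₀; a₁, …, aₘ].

[5; 1, 10]

a₀ = ⌊√35⌋ = 5.
With m₀=0, d₀=1 and mₖ₊₁ = dₖaₖ − mₖ, dₖ₊₁ = (n − mₖ₊₁²)/dₖ, aₖ₊₁ = ⌊(a₀+mₖ₊₁)/dₖ₊₁⌋:
  k=1: m=5, d=10, a=1
  k=2: m=5, d=1, a=10
d=1 and a=2a₀=10 at k=2, so the next step gives (m, d) = (5, 10) again — its k=1 value — and the period has length 2.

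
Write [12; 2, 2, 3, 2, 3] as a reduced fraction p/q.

Fold from the inside: start with 3/1.
  2 + 1/3 = 7/3
  3 + 3/7 = 24/7
  2 + 7/24 = 55/24
  2 + 24/55 = 134/55
  12 + 55/134 = 1663/134

1663/134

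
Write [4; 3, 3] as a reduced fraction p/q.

43/10

Fold from the inside: start with 3/1.
  3 + 1/3 = 10/3
  4 + 3/10 = 43/10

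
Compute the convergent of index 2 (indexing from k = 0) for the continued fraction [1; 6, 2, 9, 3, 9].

15/13

Using pₖ = aₖpₖ₋₁ + pₖ₋₂, qₖ = aₖqₖ₋₁ + qₖ₋₂ (with p₋₁=1, p₋₂=0, q₋₁=0, q₋₂=1):
  k=0: a=1, p=1, q=1
  k=1: a=6, p=7, q=6
  k=2: a=2, p=15, q=13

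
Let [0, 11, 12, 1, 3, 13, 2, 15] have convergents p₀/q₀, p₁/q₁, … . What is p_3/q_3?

Using pₖ = aₖpₖ₋₁ + pₖ₋₂, qₖ = aₖqₖ₋₁ + qₖ₋₂ (with p₋₁=1, p₋₂=0, q₋₁=0, q₋₂=1):
  k=0: a=0, p=0, q=1
  k=1: a=11, p=1, q=11
  k=2: a=12, p=12, q=133
  k=3: a=1, p=13, q=144

13/144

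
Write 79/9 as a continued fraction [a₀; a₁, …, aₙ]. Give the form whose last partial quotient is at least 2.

79 = 8×9 + 7
9 = 1×7 + 2
7 = 3×2 + 1
2 = 2×1 + 0  (stop)
So 79/9 = [8; 1, 3, 2].

[8; 1, 3, 2]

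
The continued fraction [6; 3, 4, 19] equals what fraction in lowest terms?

1577/250

Using pₖ = aₖpₖ₋₁ + pₖ₋₂ and qₖ = aₖqₖ₋₁ + qₖ₋₂:
  k=0: a=6, p=6, q=1
  k=1: a=3, p=19, q=3
  k=2: a=4, p=82, q=13
  k=3: a=19, p=1577, q=250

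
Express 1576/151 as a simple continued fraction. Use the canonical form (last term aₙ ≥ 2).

[10; 2, 3, 2, 9]

1576 = 10·151 + 66
151 = 2·66 + 19
66 = 3·19 + 9
19 = 2·9 + 1
9 = 9·1 + 0  (stop)
So 1576/151 = [10; 2, 3, 2, 9].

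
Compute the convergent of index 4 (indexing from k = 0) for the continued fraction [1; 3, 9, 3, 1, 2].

Using pₖ = aₖpₖ₋₁ + pₖ₋₂, qₖ = aₖqₖ₋₁ + qₖ₋₂ (with p₋₁=1, p₋₂=0, q₋₁=0, q₋₂=1):
  k=0: a=1, p=1, q=1
  k=1: a=3, p=4, q=3
  k=2: a=9, p=37, q=28
  k=3: a=3, p=115, q=87
  k=4: a=1, p=152, q=115

152/115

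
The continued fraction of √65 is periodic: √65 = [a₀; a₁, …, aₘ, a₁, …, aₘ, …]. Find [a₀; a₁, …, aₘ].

a₀ = ⌊√65⌋ = 8.
With m₀=0, d₀=1 and mₖ₊₁ = dₖaₖ − mₖ, dₖ₊₁ = (n − mₖ₊₁²)/dₖ, aₖ₊₁ = ⌊(a₀+mₖ₊₁)/dₖ₊₁⌋:
  k=1: m=8, d=1, a=16
d=1 and a=2a₀=16 at k=1, so the next step gives (m, d) = (8, 1) again — its k=1 value — and the period has length 1.

[8; 16]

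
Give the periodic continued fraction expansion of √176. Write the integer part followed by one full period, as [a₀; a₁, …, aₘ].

a₀ = ⌊√176⌋ = 13.
With m₀=0, d₀=1 and mₖ₊₁ = dₖaₖ − mₖ, dₖ₊₁ = (n − mₖ₊₁²)/dₖ, aₖ₊₁ = ⌊(a₀+mₖ₊₁)/dₖ₊₁⌋:
  k=1: m=13, d=7, a=3
  k=2: m=8, d=16, a=1
  k=3: m=8, d=7, a=3
  k=4: m=13, d=1, a=26
d=1 and a=2a₀=26 at k=4, so the next step gives (m, d) = (13, 7) again — its k=1 value — and the period has length 4.

[13; 3, 1, 3, 26]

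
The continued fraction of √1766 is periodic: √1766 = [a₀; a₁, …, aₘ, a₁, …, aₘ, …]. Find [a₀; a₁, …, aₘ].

a₀ = ⌊√1766⌋ = 42.
With m₀=0, d₀=1 and mₖ₊₁ = dₖaₖ − mₖ, dₖ₊₁ = (n − mₖ₊₁²)/dₖ, aₖ₊₁ = ⌊(a₀+mₖ₊₁)/dₖ₊₁⌋:
  k=1: m=42, d=2, a=42
  k=2: m=42, d=1, a=84
d=1 and a=2a₀=84 at k=2, so the next step gives (m, d) = (42, 2) again — its k=1 value — and the period has length 2.

[42; 42, 84]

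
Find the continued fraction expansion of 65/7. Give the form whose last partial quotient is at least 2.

[9; 3, 2]

65 = 9·7 + 2
7 = 3·2 + 1
2 = 2·1 + 0  (stop)
So 65/7 = [9; 3, 2].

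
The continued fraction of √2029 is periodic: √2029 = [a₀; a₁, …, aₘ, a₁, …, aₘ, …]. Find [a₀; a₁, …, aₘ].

[45; 22, 1, 1, 22, 90]

a₀ = ⌊√2029⌋ = 45.
With m₀=0, d₀=1 and mₖ₊₁ = dₖaₖ − mₖ, dₖ₊₁ = (n − mₖ₊₁²)/dₖ, aₖ₊₁ = ⌊(a₀+mₖ₊₁)/dₖ₊₁⌋:
  k=1: m=45, d=4, a=22
  k=2: m=43, d=45, a=1
  k=3: m=2, d=45, a=1
  k=4: m=43, d=4, a=22
  k=5: m=45, d=1, a=90
d=1 and a=2a₀=90 at k=5, so the next step gives (m, d) = (45, 4) again — its k=1 value — and the period has length 5.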